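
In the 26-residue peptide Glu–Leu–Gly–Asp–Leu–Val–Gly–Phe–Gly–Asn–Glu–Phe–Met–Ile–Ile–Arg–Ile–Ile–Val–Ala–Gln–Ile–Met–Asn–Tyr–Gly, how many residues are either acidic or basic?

4

Acidic: D, E. Basic: H, K, R.
Acidic residues here: Glu1, Asp4, Glu11 (3).
Basic residues here: Arg16 (1).
The two groups share no amino acid, so total = 3 + 1 = 4.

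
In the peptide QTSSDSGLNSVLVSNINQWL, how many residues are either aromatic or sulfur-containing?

1

Aromatic: F, W, Y. Sulfur-containing: C, M.
Aromatic residues here: W19 (1).
Sulfur-containing residues here: none (0).
The two groups share no amino acid, so total = 1 + 0 = 1.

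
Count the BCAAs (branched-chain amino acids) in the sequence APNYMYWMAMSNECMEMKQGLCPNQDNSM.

1

V, L, and I make up the branched-chain aliphatic group.
Matching residues: L21.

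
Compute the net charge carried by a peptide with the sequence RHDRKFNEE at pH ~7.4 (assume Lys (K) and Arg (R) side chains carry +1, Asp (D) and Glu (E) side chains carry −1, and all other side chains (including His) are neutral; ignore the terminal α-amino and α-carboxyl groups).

Positive (K, R): R1, R4, K5 → +3.
Negative (D, E): D3, E8, E9 → −3.
Net charge = (+3) + (−3) = 0.

0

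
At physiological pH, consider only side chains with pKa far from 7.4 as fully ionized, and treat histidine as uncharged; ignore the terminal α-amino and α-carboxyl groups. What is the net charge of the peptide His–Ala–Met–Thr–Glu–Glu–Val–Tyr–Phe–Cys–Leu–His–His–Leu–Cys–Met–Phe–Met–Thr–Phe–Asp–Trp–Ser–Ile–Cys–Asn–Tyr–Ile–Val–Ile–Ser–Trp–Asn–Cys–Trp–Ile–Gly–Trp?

At pH ~7.4 the Lys and Arg side chains are protonated (+1), the Asp and Glu side chains are deprotonated (−1), and with His taken as neutral all other side chains carry no charge.
Positive (K, R): none → +0.
Negative (D, E): Glu5, Glu6, Asp21 → −3.
Net charge = (+0) + (−3) = −3.

-3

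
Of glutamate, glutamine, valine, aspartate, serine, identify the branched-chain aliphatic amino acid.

valine

V, L, and I make up the branched-chain aliphatic group.
Of the listed options, only valine belongs to this group.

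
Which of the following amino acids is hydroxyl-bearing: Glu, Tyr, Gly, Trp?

Tyr

S, T, and Y are the three residues with a side-chain hydroxyl.
Of the listed options, only Tyr belongs to this group.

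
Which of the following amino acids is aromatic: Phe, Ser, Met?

Phenylalanine (F), tryptophan (W), and tyrosine (Y) have aromatic ring side chains.
Of the listed options, only Phe belongs to this group.

Phe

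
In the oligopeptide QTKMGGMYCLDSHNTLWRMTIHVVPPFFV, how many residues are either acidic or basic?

5

Acidic: D, E. Basic: H, K, R.
Acidic residues here: D11 (1).
Basic residues here: K3, H13, R18, H22 (4).
The two groups share no amino acid, so total = 1 + 4 = 5.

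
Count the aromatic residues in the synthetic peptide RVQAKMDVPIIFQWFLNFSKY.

Phenylalanine (F), tryptophan (W), and tyrosine (Y) have aromatic ring side chains.
Matching residues: F12, W14, F15, F18, Y21.

5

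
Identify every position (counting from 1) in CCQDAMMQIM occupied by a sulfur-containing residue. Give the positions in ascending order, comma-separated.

1, 2, 6, 7, 10

Only Cys (C) and Met (M) have a sulfur atom in the side chain.
Matching residues: C1, C2, M6, M7, M10.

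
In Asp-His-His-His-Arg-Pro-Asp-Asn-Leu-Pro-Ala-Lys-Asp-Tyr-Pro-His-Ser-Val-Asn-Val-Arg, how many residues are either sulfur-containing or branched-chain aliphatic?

3

Sulfur-containing: C, M. Branched-chain aliphatic: I, L, V.
Sulfur-containing residues here: none (0).
Branched-chain aliphatic residues here: Leu9, Val18, Val20 (3).
The two groups share no amino acid, so total = 0 + 3 = 3.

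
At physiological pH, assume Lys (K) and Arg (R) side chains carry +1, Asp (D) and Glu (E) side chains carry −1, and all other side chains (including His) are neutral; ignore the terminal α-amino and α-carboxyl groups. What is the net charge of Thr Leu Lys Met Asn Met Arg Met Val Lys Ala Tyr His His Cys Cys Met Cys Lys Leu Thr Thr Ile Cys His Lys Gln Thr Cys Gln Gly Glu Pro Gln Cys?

+4

Positive (K, R): Lys3, Arg7, Lys10, Lys19, Lys26 → +5.
Negative (D, E): Glu32 → −1.
Net charge = (+5) + (−1) = +4.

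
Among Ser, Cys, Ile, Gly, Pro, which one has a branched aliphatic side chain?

Valine (V), leucine (L), and isoleucine (I) are the branched-chain amino acids.
Of the listed options, only Ile belongs to this group.

Ile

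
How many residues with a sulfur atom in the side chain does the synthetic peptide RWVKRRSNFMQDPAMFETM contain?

3

Cysteine (C, thiol) and methionine (M, thioether) are the two sulfur-containing amino acids.
Matching residues: M10, M15, M19.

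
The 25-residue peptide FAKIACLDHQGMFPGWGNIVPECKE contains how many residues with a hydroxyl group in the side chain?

S, T, and Y are the three residues with a side-chain hydroxyl.
None of the 25 residues belong to this group.

0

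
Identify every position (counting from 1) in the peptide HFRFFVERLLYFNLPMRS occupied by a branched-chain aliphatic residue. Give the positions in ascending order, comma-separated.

6, 9, 10, 14

Matching residues: V6, L9, L10, L14.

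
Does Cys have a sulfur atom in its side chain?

Yes

Only Cys (C) and Met (M) have a sulfur atom in the side chain.
Cysteine is in this group.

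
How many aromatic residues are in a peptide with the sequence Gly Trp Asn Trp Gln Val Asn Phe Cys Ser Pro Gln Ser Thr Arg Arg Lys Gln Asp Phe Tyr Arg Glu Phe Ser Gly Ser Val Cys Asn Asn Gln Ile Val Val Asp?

6

F, W, and Y each carry an aromatic ring on the side chain.
Matching residues: Trp2, Trp4, Phe8, Phe20, Tyr21, Phe24.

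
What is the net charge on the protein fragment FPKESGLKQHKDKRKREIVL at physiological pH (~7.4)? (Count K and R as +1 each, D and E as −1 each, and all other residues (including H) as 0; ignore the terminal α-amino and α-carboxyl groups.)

Positive (K, R): K3, K8, K11, K13, R14, K15, R16 → +7.
Negative (D, E): E4, D12, E17 → −3.
Net charge = (+7) + (−3) = +4.

+4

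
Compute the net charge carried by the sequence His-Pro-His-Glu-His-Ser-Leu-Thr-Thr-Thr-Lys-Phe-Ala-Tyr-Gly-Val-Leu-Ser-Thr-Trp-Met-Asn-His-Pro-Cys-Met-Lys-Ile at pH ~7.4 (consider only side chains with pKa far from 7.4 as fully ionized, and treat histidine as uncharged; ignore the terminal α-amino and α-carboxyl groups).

At pH ~7.4 the Lys and Arg side chains are protonated (+1), the Asp and Glu side chains are deprotonated (−1), and with His taken as neutral all other side chains carry no charge.
Positive (K, R): Lys11, Lys27 → +2.
Negative (D, E): Glu4 → −1.
Net charge = (+2) + (−1) = +1.

+1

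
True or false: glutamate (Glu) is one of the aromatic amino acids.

The aromatic amino acids are Phe (F, benzyl), Trp (W, indole), and Tyr (Y, phenol).
Glutamate is not in this group.

False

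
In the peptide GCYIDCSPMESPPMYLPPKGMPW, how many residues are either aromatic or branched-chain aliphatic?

Aromatic: F, W, Y. Branched-chain aliphatic: I, L, V.
Aromatic residues here: Y3, Y15, W23 (3).
Branched-chain aliphatic residues here: I4, L16 (2).
The two groups share no amino acid, so total = 3 + 2 = 5.

5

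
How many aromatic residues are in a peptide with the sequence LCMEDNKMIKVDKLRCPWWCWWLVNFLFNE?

6

Phenylalanine (F), tryptophan (W), and tyrosine (Y) have aromatic ring side chains.
Matching residues: W18, W19, W21, W22, F26, F28.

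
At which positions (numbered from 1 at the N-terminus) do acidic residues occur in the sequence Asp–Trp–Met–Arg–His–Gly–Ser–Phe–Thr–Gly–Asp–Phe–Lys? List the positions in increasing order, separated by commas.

The acidic residues are Asp (D) and Glu (E), whose side chains end in a carboxylate group.
Matching residues: Asp1, Asp11.

1, 11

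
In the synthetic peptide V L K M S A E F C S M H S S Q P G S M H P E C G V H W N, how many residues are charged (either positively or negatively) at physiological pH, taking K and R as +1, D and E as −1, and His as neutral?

Charged side chains at pH ~7.4: K, R (positive); D, E (negative).
Matching residues: K3, E7, E22.

3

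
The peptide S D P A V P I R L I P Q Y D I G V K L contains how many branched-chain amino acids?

The BCAAs are Val, Leu, and Ile — aliphatic side chains with a branch point.
Matching residues: V5, I7, L9, I10, I15, V17, L19.

7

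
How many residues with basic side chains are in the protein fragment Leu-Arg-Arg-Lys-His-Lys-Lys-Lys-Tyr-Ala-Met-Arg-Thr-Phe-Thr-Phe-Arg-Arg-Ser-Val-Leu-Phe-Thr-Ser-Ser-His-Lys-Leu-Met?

12

The basic amino acids are Lys (K), Arg (R), and His (H).
Matching residues: Arg2, Arg3, Lys4, His5, Lys6, Lys7, Lys8, Arg12, Arg17, Arg18, His26, Lys27.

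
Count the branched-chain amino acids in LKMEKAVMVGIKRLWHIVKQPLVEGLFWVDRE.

11

V, L, and I make up the branched-chain aliphatic group.
Matching residues: L1, V7, V9, I11, L14, I17, V18, L22, V23, L26, V29.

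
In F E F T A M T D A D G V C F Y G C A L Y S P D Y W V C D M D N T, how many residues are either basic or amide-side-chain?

1

Basic: H, K, R. Amide-side-chain: N, Q.
Basic residues here: none (0).
Amide-side-chain residues here: N31 (1).
The two groups share no amino acid, so total = 0 + 1 = 1.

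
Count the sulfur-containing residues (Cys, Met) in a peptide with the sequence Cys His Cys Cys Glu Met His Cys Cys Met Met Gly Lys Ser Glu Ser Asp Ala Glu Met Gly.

9

Matching residues: Cys1, Cys3, Cys4, Met6, Cys8, Cys9, Met10, Met11, Met20.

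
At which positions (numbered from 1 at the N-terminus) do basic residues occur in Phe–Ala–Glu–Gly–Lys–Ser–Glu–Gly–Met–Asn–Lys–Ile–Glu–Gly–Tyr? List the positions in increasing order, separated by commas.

5, 11

Lysine (K), arginine (R), and histidine (H) have basic, nitrogen-containing side chains.
Matching residues: Lys5, Lys11.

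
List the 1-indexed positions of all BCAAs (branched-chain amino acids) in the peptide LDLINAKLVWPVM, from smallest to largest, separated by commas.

1, 3, 4, 8, 9, 12

The BCAAs are Val, Leu, and Ile — aliphatic side chains with a branch point.
Matching residues: L1, L3, I4, L8, V9, V12.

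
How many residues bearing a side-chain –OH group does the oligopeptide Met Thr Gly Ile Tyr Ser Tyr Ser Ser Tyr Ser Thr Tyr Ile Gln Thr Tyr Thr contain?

13

Serine (S), threonine (T), and tyrosine (Y) each carry a hydroxyl group on the side chain.
Matching residues: Thr2, Tyr5, Ser6, Tyr7, Ser8, Ser9, Tyr10, Ser11, Thr12, Tyr13, Thr16, Tyr17, Thr18.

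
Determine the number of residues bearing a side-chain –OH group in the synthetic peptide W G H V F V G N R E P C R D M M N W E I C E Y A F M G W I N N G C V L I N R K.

S, T, and Y are the three residues with a side-chain hydroxyl.
Matching residues: Y23.

1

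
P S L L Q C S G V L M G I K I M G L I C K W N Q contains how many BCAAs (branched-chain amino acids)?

8

Valine (V), leucine (L), and isoleucine (I) are the branched-chain amino acids.
Matching residues: L3, L4, V9, L10, I13, I15, L18, I19.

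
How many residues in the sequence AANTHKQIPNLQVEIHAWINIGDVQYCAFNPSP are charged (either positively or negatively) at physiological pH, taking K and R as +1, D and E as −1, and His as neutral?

3

Charged side chains at pH ~7.4: K, R (positive); D, E (negative).
Matching residues: K6, E14, D23.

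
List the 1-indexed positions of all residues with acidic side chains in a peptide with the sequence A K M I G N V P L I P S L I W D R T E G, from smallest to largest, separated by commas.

Only D (aspartate) and E (glutamate) carry a side-chain carboxylic acid.
Matching residues: D16, E19.

16, 19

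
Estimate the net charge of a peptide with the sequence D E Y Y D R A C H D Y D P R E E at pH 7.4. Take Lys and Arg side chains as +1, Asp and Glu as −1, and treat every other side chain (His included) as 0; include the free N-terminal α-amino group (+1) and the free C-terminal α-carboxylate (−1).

-5

Positive (K, R): R6, R14 → +2.
Negative (D, E): D1, E2, D5, D10, D12, E15, E16 → −7.
The N-terminus (+1) and C-terminus (−1) cancel.
Net charge = (+2) + (−7) = −5.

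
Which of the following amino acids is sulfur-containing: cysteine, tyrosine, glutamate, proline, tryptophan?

cysteine

Only Cys (C) and Met (M) have a sulfur atom in the side chain.
Of the listed options, only cysteine belongs to this group.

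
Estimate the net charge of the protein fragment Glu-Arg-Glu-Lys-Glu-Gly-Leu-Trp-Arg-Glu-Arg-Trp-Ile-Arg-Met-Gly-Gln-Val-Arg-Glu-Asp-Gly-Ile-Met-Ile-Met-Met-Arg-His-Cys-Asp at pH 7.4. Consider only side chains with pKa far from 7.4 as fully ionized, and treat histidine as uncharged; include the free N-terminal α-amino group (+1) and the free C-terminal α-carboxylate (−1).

0

The side chains ionized at physiological pH are Lys/Arg (+1) and Asp/Glu (−1); with His treated as neutral, nothing else contributes.
Positive (K, R): Arg2, Lys4, Arg9, Arg11, Arg14, Arg19, Arg28 → +7.
Negative (D, E): Glu1, Glu3, Glu5, Glu10, Glu20, Asp21, Asp31 → −7.
The N-terminus (+1) and C-terminus (−1) cancel.
Net charge = (+7) + (−7) = 0.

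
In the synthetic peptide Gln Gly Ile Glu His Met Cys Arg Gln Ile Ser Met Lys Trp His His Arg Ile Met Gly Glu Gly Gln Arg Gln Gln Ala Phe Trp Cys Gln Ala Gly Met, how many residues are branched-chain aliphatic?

Valine (V), leucine (L), and isoleucine (I) are the branched-chain amino acids.
Matching residues: Ile3, Ile10, Ile18.

3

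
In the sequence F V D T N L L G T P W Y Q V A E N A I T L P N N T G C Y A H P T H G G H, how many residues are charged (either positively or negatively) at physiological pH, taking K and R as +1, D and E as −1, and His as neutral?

2

Charged side chains at pH ~7.4: K, R (positive); D, E (negative).
Matching residues: D3, E16.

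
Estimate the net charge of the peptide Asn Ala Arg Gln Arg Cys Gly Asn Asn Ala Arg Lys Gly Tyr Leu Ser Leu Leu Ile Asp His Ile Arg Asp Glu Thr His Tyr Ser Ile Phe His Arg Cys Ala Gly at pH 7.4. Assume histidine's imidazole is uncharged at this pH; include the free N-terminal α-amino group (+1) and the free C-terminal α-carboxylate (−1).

+3

The side chains ionized at physiological pH are Lys/Arg (+1) and Asp/Glu (−1); with His treated as neutral, nothing else contributes.
Positive (K, R): Arg3, Arg5, Arg11, Lys12, Arg23, Arg33 → +6.
Negative (D, E): Asp20, Asp24, Glu25 → −3.
The N-terminus (+1) and C-terminus (−1) cancel.
Net charge = (+6) + (−3) = +3.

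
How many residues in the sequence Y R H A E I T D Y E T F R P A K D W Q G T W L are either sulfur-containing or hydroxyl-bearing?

5

Sulfur-containing: C, M. Hydroxyl-bearing: S, T, Y.
Sulfur-containing residues here: none (0).
Hydroxyl-bearing residues here: Y1, T7, Y9, T11, T21 (5).
The two groups share no amino acid, so total = 0 + 5 = 5.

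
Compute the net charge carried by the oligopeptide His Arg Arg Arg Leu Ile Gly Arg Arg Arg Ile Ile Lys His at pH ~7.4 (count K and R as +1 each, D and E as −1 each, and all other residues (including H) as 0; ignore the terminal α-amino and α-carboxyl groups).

Positive (K, R): Arg2, Arg3, Arg4, Arg8, Arg9, Arg10, Lys13 → +7.
Negative (D, E): none → −0.
Net charge = (+7) + (−0) = +7.

+7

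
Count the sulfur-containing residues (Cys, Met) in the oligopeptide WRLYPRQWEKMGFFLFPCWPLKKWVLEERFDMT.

Matching residues: M11, C18, M32.

3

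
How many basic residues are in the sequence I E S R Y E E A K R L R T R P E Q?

Lysine (K), arginine (R), and histidine (H) have basic, nitrogen-containing side chains.
Matching residues: R4, K9, R10, R12, R14.

5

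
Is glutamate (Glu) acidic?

Aspartate (D) and glutamate (E) have carboxylic-acid side chains and are the acidic amino acids.
Glutamate is in this group.

Yes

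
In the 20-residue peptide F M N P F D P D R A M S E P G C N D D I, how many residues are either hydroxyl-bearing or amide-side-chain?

Hydroxyl-bearing: S, T, Y. Amide-side-chain: N, Q.
Hydroxyl-bearing residues here: S12 (1).
Amide-side-chain residues here: N3, N17 (2).
The two groups share no amino acid, so total = 1 + 2 = 3.

3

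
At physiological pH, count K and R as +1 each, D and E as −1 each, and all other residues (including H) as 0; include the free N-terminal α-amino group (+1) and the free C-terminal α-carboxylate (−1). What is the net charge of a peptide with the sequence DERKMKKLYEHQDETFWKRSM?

+1

Positive (K, R): R3, K4, K6, K7, K18, R19 → +6.
Negative (D, E): D1, E2, E10, D13, E14 → −5.
The N-terminus (+1) and C-terminus (−1) cancel.
Net charge = (+6) + (−5) = +1.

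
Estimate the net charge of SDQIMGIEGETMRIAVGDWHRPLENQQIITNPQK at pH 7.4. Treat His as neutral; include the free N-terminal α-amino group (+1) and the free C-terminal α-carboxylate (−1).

-2

The side chains ionized at physiological pH are Lys/Arg (+1) and Asp/Glu (−1); with His treated as neutral, nothing else contributes.
Positive (K, R): R13, R21, K34 → +3.
Negative (D, E): D2, E8, E10, D18, E24 → −5.
The N-terminus (+1) and C-terminus (−1) cancel.
Net charge = (+3) + (−5) = −2.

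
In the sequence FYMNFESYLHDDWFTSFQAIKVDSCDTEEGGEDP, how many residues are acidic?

9

Aspartate (D) and glutamate (E) have carboxylic-acid side chains and are the acidic amino acids.
Matching residues: E6, D11, D12, D23, D26, E28, E29, E32, D33.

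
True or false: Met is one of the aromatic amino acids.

F, W, and Y each carry an aromatic ring on the side chain.
Methionine is not in this group.

False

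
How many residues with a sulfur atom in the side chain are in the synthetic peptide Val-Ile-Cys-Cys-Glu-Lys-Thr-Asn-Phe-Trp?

Cysteine (C, thiol) and methionine (M, thioether) are the two sulfur-containing amino acids.
Matching residues: Cys3, Cys4.

2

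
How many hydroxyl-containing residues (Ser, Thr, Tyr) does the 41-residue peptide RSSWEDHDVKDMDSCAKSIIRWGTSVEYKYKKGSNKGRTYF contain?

11

Matching residues: S2, S3, S14, S18, T24, S25, Y28, Y30, S34, T39, Y40.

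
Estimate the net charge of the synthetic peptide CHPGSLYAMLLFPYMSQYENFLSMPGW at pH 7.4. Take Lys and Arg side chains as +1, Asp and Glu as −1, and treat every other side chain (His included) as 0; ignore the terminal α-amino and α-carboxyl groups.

Positive (K, R): none → +0.
Negative (D, E): E19 → −1.
Net charge = (+0) + (−1) = −1.

-1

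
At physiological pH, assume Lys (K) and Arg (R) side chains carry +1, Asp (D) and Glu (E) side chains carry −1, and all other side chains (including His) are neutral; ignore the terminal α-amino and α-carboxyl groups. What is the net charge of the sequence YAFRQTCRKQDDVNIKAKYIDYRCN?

Positive (K, R): R4, R8, K9, K16, K18, R23 → +6.
Negative (D, E): D11, D12, D21 → −3.
Net charge = (+6) + (−3) = +3.

+3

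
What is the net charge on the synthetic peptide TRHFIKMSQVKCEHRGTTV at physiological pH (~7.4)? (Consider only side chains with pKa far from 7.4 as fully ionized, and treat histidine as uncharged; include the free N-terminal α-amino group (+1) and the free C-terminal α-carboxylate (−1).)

At pH ~7.4 the Lys and Arg side chains are protonated (+1), the Asp and Glu side chains are deprotonated (−1), and with His taken as neutral all other side chains carry no charge.
Positive (K, R): R2, K6, K11, R15 → +4.
Negative (D, E): E13 → −1.
The N-terminus (+1) and C-terminus (−1) cancel.
Net charge = (+4) + (−1) = +3.

+3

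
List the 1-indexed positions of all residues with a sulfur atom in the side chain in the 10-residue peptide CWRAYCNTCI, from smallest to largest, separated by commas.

The sulfur-bearing residues are cysteine (–SH) and methionine (–S–CH₃).
Matching residues: C1, C6, C9.

1, 6, 9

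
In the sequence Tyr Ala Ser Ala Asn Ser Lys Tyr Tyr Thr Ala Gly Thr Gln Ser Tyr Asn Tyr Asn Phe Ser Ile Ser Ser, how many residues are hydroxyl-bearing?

13

Serine (S), threonine (T), and tyrosine (Y) each carry a hydroxyl group on the side chain.
Matching residues: Tyr1, Ser3, Ser6, Tyr8, Tyr9, Thr10, Thr13, Ser15, Tyr16, Tyr18, Ser21, Ser23, Ser24.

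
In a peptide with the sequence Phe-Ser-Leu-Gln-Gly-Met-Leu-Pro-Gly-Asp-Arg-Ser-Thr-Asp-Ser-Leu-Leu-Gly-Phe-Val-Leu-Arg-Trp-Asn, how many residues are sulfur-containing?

Only Cys (C) and Met (M) have a sulfur atom in the side chain.
Matching residues: Met6.

1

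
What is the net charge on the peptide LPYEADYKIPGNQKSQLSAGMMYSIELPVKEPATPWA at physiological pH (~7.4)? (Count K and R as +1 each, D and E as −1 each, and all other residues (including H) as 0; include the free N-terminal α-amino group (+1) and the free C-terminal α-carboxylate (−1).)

Positive (K, R): K8, K14, K30 → +3.
Negative (D, E): E4, D6, E26, E31 → −4.
The N-terminus (+1) and C-terminus (−1) cancel.
Net charge = (+3) + (−4) = −1.

-1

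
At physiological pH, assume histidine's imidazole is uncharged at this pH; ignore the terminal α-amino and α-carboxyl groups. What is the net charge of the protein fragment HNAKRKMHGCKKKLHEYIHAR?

At pH ~7.4 the Lys and Arg side chains are protonated (+1), the Asp and Glu side chains are deprotonated (−1), and with His taken as neutral all other side chains carry no charge.
Positive (K, R): K4, R5, K6, K11, K12, K13, R21 → +7.
Negative (D, E): E16 → −1.
Net charge = (+7) + (−1) = +6.

+6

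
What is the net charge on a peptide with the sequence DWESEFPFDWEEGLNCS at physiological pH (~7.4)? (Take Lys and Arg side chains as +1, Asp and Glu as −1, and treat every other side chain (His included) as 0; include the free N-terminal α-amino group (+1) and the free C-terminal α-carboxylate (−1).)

-6

Positive (K, R): none → +0.
Negative (D, E): D1, E3, E5, D9, E11, E12 → −6.
The N-terminus (+1) and C-terminus (−1) cancel.
Net charge = (+0) + (−6) = −6.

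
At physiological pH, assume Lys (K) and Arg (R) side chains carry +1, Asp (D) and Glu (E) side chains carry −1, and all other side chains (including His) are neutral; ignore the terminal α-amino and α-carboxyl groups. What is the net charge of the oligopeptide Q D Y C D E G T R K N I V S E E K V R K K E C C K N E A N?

Positive (K, R): R9, K10, K17, R19, K20, K21, K25 → +7.
Negative (D, E): D2, D5, E6, E15, E16, E22, E27 → −7.
Net charge = (+7) + (−7) = 0.

0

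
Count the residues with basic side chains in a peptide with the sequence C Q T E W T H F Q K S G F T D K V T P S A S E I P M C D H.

The basic amino acids are Lys (K), Arg (R), and His (H).
Matching residues: H7, K10, K16, H29.

4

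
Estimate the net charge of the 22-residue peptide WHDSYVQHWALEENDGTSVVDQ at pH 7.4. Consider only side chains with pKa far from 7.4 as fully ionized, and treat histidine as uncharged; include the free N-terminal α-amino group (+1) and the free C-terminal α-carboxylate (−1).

-5

The side chains ionized at physiological pH are Lys/Arg (+1) and Asp/Glu (−1); with His treated as neutral, nothing else contributes.
Positive (K, R): none → +0.
Negative (D, E): D3, E12, E13, D15, D21 → −5.
The N-terminus (+1) and C-terminus (−1) cancel.
Net charge = (+0) + (−5) = −5.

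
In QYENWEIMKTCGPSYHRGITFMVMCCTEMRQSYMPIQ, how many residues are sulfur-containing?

8

Only Cys (C) and Met (M) have a sulfur atom in the side chain.
Matching residues: M8, C11, M22, M24, C25, C26, M29, M34.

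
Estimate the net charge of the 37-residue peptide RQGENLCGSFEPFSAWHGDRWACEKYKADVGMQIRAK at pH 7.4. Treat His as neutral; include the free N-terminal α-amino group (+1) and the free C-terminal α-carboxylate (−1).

The side chains ionized at physiological pH are Lys/Arg (+1) and Asp/Glu (−1); with His treated as neutral, nothing else contributes.
Positive (K, R): R1, R20, K25, K27, R35, K37 → +6.
Negative (D, E): E4, E11, D19, E24, D29 → −5.
The N-terminus (+1) and C-terminus (−1) cancel.
Net charge = (+6) + (−5) = +1.

+1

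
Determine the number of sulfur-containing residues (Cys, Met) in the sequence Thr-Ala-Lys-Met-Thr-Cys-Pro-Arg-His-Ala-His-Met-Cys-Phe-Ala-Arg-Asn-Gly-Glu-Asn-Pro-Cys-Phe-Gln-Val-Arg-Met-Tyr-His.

6

Matching residues: Met4, Cys6, Met12, Cys13, Cys22, Met27.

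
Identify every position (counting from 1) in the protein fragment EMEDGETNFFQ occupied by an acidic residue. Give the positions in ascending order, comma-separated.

1, 3, 4, 6

Aspartate (D) and glutamate (E) have carboxylic-acid side chains and are the acidic amino acids.
Matching residues: E1, E3, D4, E6.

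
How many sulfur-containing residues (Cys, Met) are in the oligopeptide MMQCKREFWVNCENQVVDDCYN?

Matching residues: M1, M2, C4, C12, C20.

5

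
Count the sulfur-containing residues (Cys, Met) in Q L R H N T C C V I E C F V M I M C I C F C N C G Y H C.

Matching residues: C7, C8, C12, M15, M17, C18, C20, C22, C24, C28.

10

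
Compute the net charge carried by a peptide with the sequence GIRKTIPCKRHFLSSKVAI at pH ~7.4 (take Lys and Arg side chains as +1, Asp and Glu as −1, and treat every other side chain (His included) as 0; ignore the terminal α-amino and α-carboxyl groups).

Positive (K, R): R3, K4, K9, R10, K16 → +5.
Negative (D, E): none → −0.
Net charge = (+5) + (−0) = +5.

+5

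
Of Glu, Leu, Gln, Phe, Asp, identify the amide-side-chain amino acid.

Gln

Only N (asparagine) and Q (glutamine) carry a side-chain carboxamide.
Of the listed options, only Gln belongs to this group.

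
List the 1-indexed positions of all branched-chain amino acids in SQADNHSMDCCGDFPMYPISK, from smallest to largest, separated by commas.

Valine (V), leucine (L), and isoleucine (I) are the branched-chain amino acids.
Matching residues: I19.

19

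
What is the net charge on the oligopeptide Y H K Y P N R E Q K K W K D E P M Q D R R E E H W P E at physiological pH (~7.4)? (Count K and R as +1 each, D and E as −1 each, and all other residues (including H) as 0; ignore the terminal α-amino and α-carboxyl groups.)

0

Positive (K, R): K3, R7, K10, K11, K13, R20, R21 → +7.
Negative (D, E): E8, D14, E15, D19, E22, E23, E27 → −7.
Net charge = (+7) + (−7) = 0.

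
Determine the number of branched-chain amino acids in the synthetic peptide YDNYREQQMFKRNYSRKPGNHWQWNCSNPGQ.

The BCAAs are Val, Leu, and Ile — aliphatic side chains with a branch point.
None of the 31 residues belong to this group.

0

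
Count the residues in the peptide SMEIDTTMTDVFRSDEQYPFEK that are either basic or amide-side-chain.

3

Basic: H, K, R. Amide-side-chain: N, Q.
Basic residues here: R13, K22 (2).
Amide-side-chain residues here: Q17 (1).
The two groups share no amino acid, so total = 2 + 1 = 3.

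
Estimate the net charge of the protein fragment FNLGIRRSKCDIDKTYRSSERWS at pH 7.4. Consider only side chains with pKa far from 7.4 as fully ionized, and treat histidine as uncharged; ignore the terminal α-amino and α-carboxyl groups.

+3

The side chains ionized at physiological pH are Lys/Arg (+1) and Asp/Glu (−1); with His treated as neutral, nothing else contributes.
Positive (K, R): R6, R7, K9, K14, R17, R21 → +6.
Negative (D, E): D11, D13, E20 → −3.
Net charge = (+6) + (−3) = +3.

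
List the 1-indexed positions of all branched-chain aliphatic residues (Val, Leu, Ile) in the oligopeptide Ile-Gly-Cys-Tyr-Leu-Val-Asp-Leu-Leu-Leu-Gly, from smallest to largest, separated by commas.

1, 5, 6, 8, 9, 10

Matching residues: Ile1, Leu5, Val6, Leu8, Leu9, Leu10.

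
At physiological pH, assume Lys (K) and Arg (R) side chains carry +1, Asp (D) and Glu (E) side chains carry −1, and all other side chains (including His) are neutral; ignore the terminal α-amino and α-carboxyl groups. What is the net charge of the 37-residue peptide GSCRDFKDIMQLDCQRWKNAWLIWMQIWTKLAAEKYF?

+2

Positive (K, R): R4, K7, R16, K18, K30, K35 → +6.
Negative (D, E): D5, D8, D13, E34 → −4.
Net charge = (+6) + (−4) = +2.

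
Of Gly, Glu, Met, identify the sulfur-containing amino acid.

Only Cys (C) and Met (M) have a sulfur atom in the side chain.
Of the listed options, only Met belongs to this group.

Met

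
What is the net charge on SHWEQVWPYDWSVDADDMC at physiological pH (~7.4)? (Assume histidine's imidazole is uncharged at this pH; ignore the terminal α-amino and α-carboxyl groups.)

At pH ~7.4 the Lys and Arg side chains are protonated (+1), the Asp and Glu side chains are deprotonated (−1), and with His taken as neutral all other side chains carry no charge.
Positive (K, R): none → +0.
Negative (D, E): E4, D10, D14, D16, D17 → −5.
Net charge = (+0) + (−5) = −5.

-5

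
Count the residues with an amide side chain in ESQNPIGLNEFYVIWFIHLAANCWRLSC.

4

The amide-side-chain residues are Asn (N) and Gln (Q).
Matching residues: Q3, N4, N9, N22.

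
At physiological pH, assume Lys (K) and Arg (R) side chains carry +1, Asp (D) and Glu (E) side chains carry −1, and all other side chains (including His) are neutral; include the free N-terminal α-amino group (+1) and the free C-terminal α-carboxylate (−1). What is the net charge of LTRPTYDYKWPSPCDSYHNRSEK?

Positive (K, R): R3, K9, R20, K23 → +4.
Negative (D, E): D7, D15, E22 → −3.
The N-terminus (+1) and C-terminus (−1) cancel.
Net charge = (+4) + (−3) = +1.

+1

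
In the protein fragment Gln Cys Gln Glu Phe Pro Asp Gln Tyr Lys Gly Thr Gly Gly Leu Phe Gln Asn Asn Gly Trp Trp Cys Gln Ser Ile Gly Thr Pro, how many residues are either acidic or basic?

3

Acidic: D, E. Basic: H, K, R.
Acidic residues here: Glu4, Asp7 (2).
Basic residues here: Lys10 (1).
The two groups share no amino acid, so total = 2 + 1 = 3.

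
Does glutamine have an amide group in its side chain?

Asparagine (N) and glutamine (Q) have uncharged amide side chains.
Glutamine is in this group.

Yes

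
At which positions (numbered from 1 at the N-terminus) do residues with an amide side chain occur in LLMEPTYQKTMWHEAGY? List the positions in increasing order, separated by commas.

Only N (asparagine) and Q (glutamine) carry a side-chain carboxamide.
Matching residues: Q8.

8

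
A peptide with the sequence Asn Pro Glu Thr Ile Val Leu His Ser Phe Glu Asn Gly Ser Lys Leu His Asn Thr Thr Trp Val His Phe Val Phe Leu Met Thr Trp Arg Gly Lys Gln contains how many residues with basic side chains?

Lysine (K), arginine (R), and histidine (H) have basic, nitrogen-containing side chains.
Matching residues: His8, Lys15, His17, His23, Arg31, Lys33.

6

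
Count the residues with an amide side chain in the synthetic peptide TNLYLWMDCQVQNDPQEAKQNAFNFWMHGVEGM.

Only N (asparagine) and Q (glutamine) carry a side-chain carboxamide.
Matching residues: N2, Q10, Q12, N13, Q16, Q20, N21, N24.

8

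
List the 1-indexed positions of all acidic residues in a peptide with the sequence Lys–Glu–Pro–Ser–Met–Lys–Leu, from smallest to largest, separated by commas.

Only D (aspartate) and E (glutamate) carry a side-chain carboxylic acid.
Matching residues: Glu2.

2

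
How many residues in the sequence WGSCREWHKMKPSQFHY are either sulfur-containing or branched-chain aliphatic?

2

Sulfur-containing: C, M. Branched-chain aliphatic: I, L, V.
Sulfur-containing residues here: C4, M10 (2).
Branched-chain aliphatic residues here: none (0).
The two groups share no amino acid, so total = 2 + 0 = 2.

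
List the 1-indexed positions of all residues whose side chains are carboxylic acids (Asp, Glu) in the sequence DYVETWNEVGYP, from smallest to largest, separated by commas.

Matching residues: D1, E4, E8.

1, 4, 8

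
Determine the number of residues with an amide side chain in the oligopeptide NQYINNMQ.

5

Asparagine (N) and glutamine (Q) have uncharged amide side chains.
Matching residues: N1, Q2, N5, N6, Q8.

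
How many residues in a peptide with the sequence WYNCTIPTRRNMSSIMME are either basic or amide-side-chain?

4

Basic: H, K, R. Amide-side-chain: N, Q.
Basic residues here: R9, R10 (2).
Amide-side-chain residues here: N3, N11 (2).
The two groups share no amino acid, so total = 2 + 2 = 4.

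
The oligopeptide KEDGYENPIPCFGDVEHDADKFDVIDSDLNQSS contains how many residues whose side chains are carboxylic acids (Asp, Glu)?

Matching residues: E2, D3, E6, D14, E16, D18, D20, D23, D26, D28.

10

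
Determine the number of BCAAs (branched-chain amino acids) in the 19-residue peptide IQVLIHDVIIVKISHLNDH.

10

Valine (V), leucine (L), and isoleucine (I) are the branched-chain amino acids.
Matching residues: I1, V3, L4, I5, V8, I9, I10, V11, I13, L16.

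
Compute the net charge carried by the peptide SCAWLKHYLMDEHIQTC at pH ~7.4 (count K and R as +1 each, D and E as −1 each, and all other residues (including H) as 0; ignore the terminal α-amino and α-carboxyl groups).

Positive (K, R): K6 → +1.
Negative (D, E): D11, E12 → −2.
Net charge = (+1) + (−2) = −1.

-1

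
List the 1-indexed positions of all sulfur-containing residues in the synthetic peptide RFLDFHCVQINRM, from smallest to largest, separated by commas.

7, 13

The sulfur-bearing residues are cysteine (–SH) and methionine (–S–CH₃).
Matching residues: C7, M13.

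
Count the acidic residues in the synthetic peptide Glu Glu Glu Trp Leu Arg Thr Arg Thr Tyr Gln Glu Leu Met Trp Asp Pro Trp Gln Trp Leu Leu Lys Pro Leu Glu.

Only D (aspartate) and E (glutamate) carry a side-chain carboxylic acid.
Matching residues: Glu1, Glu2, Glu3, Glu12, Asp16, Glu26.

6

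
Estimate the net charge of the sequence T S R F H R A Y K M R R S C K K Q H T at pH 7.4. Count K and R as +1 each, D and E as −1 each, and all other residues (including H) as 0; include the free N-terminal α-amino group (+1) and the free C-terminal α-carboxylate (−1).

+7

Positive (K, R): R3, R6, K9, R11, R12, K15, K16 → +7.
Negative (D, E): none → −0.
The N-terminus (+1) and C-terminus (−1) cancel.
Net charge = (+7) + (−0) = +7.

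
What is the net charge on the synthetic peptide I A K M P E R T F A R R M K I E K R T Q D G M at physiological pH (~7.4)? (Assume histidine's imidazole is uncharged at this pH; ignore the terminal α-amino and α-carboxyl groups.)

+4

At pH ~7.4 the Lys and Arg side chains are protonated (+1), the Asp and Glu side chains are deprotonated (−1), and with His taken as neutral all other side chains carry no charge.
Positive (K, R): K3, R7, R11, R12, K14, K17, R18 → +7.
Negative (D, E): E6, E16, D21 → −3.
Net charge = (+7) + (−3) = +4.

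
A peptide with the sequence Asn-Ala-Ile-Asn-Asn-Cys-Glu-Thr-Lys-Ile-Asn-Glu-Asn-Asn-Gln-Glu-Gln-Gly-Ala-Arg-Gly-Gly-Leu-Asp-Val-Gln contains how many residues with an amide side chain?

The amide-side-chain residues are Asn (N) and Gln (Q).
Matching residues: Asn1, Asn4, Asn5, Asn11, Asn13, Asn14, Gln15, Gln17, Gln26.

9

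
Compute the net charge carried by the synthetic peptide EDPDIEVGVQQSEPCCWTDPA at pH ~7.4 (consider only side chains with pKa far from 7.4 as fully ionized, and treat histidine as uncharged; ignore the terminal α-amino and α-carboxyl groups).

-6

The side chains ionized at physiological pH are Lys/Arg (+1) and Asp/Glu (−1); with His treated as neutral, nothing else contributes.
Positive (K, R): none → +0.
Negative (D, E): E1, D2, D4, E6, E13, D19 → −6.
Net charge = (+0) + (−6) = −6.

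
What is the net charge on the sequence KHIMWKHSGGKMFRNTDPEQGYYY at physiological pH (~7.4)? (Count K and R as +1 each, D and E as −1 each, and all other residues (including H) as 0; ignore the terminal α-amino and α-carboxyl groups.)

+2

Positive (K, R): K1, K6, K11, R14 → +4.
Negative (D, E): D17, E19 → −2.
Net charge = (+4) + (−2) = +2.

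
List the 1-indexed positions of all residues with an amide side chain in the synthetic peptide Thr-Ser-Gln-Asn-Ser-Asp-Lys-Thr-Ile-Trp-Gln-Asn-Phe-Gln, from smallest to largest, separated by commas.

3, 4, 11, 12, 14

The amide-side-chain residues are Asn (N) and Gln (Q).
Matching residues: Gln3, Asn4, Gln11, Asn12, Gln14.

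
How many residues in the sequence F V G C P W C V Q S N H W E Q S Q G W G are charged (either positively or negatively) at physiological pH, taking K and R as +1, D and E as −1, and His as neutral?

1

Charged side chains at pH ~7.4: K, R (positive); D, E (negative).
Matching residues: E14.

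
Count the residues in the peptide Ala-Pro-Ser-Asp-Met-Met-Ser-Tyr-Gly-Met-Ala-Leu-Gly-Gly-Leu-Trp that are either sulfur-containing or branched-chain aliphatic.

Sulfur-containing: C, M. Branched-chain aliphatic: I, L, V.
Sulfur-containing residues here: Met5, Met6, Met10 (3).
Branched-chain aliphatic residues here: Leu12, Leu15 (2).
The two groups share no amino acid, so total = 3 + 2 = 5.

5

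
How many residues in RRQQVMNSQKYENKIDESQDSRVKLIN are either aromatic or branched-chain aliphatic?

Aromatic: F, W, Y. Branched-chain aliphatic: I, L, V.
Aromatic residues here: Y11 (1).
Branched-chain aliphatic residues here: V5, I15, V23, L25, I26 (5).
The two groups share no amino acid, so total = 1 + 5 = 6.

6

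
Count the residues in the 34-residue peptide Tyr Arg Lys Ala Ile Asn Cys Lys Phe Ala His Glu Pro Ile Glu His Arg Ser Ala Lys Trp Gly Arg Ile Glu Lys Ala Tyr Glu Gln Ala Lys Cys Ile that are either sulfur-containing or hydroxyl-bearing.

5

Sulfur-containing: C, M. Hydroxyl-bearing: S, T, Y.
Sulfur-containing residues here: Cys7, Cys33 (2).
Hydroxyl-bearing residues here: Tyr1, Ser18, Tyr28 (3).
The two groups share no amino acid, so total = 2 + 3 = 5.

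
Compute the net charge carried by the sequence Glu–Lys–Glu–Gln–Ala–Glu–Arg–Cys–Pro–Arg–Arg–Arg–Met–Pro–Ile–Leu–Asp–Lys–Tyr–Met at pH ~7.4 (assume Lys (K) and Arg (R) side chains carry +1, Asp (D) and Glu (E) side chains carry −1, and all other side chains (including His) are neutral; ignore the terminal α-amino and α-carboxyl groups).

Positive (K, R): Lys2, Arg7, Arg10, Arg11, Arg12, Lys18 → +6.
Negative (D, E): Glu1, Glu3, Glu6, Asp17 → −4.
Net charge = (+6) + (−4) = +2.

+2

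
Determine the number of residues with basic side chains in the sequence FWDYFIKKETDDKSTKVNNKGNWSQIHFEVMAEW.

K, R, and H are the three residues with basic side chains (ε-amine, guanidinium, and imidazole respectively).
Matching residues: K7, K8, K13, K16, K20, H27.

6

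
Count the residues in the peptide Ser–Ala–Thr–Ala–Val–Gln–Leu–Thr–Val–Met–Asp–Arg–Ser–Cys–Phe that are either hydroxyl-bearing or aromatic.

Hydroxyl-bearing: S, T, Y. Aromatic: F, W, Y.
Hydroxyl-bearing residues here: Ser1, Thr3, Thr8, Ser13 (4).
Aromatic residues here: Phe15 (1).
(Y belongs to both groups, but none appear in this sequence.) Total = 4 + 1 = 5.

5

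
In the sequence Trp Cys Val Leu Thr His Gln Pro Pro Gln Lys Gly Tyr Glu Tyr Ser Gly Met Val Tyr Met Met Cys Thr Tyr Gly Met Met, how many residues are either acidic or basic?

3

Acidic: D, E. Basic: H, K, R.
Acidic residues here: Glu14 (1).
Basic residues here: His6, Lys11 (2).
The two groups share no amino acid, so total = 1 + 2 = 3.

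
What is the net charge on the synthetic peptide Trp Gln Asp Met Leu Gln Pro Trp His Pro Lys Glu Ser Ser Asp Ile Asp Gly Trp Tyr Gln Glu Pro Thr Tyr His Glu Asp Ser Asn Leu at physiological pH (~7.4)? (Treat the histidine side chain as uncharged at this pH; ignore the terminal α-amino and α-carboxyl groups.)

-6

At pH ~7.4 the Lys and Arg side chains are protonated (+1), the Asp and Glu side chains are deprotonated (−1), and with His taken as neutral all other side chains carry no charge.
Positive (K, R): Lys11 → +1.
Negative (D, E): Asp3, Glu12, Asp15, Asp17, Glu22, Glu27, Asp28 → −7.
Net charge = (+1) + (−7) = −6.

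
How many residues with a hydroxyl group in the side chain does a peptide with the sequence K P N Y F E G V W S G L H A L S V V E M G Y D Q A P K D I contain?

S, T, and Y are the three residues with a side-chain hydroxyl.
Matching residues: Y4, S10, S16, Y22.

4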